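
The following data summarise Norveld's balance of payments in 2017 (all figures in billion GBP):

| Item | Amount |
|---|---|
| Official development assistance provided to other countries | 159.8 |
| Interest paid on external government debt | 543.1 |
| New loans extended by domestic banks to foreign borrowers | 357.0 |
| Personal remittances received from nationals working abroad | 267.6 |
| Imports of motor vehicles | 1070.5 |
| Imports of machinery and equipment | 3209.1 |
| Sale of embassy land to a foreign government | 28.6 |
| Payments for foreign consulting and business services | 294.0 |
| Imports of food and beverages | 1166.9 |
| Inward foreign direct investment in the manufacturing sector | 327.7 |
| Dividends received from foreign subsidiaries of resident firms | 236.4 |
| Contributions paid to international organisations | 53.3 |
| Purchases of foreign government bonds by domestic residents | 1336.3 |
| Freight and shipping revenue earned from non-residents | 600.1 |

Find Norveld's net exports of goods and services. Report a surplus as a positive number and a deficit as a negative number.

Goods: -1166.9 - 1070.5 - 3209.1 = -5446.5
Services: -294.0 + 600.1 = 306.1
Trade balance = -5446.5 + 306.1 = -5140.4
(Excluded from the trade balance — secondary income: official development assistance provided to other countries 159.8, personal remittances received from nationals working abroad 267.6, contributions paid to international organisations 53.3; primary income: interest paid on external government debt 543.1, dividends received from foreign subsidiaries of resident firms 236.4; financial account: new loans extended by domestic banks to foreign borrowers 357.0, inward foreign direct investment in the manufacturing sector 327.7, purchases of foreign government bonds by domestic residents 1336.3; capital account: sale of embassy land to a foreign government 28.6.)

-5140.4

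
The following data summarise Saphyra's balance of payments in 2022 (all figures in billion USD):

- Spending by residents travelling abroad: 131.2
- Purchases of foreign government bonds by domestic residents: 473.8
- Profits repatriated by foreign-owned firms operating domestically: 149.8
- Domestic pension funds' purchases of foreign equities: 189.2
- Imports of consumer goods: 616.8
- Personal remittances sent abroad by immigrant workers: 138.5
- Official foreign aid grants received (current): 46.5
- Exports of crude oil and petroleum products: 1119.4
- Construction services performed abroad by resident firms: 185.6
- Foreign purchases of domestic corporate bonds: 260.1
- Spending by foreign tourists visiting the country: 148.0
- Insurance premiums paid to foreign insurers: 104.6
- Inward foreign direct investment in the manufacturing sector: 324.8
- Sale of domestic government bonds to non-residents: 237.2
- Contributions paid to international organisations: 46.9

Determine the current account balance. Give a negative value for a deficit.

Goods: 1119.4 - 616.8 = 502.6
Services: -104.6 + 148.0 - 131.2 + 185.6 = 97.8
Primary income: -149.8
Secondary income: 46.5 - 46.9 - 138.5 = -138.9
Current account = 502.6 + 97.8 + (-149.8) + (-138.9) = 311.7
(Excluded from the current account — financial account: purchases of foreign government bonds by domestic residents 473.8, domestic pension funds' purchases of foreign equities 189.2, foreign purchases of domestic corporate bonds 260.1, inward foreign direct investment in the manufacturing sector 324.8, sale of domestic government bonds to non-residents 237.2.)

311.7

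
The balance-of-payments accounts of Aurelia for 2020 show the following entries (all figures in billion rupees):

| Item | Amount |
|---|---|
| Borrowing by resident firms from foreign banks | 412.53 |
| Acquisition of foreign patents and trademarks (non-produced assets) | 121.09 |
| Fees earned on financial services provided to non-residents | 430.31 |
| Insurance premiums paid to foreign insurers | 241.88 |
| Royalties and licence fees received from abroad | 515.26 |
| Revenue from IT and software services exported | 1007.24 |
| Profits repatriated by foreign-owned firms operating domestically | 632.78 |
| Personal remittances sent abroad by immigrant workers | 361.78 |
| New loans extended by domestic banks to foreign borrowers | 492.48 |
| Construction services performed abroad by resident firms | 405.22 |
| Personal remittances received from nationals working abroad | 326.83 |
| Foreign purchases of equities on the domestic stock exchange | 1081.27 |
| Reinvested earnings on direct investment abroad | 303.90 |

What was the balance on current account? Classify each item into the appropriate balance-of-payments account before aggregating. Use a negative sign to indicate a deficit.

1752.32

Services: 430.31 - 241.88 + 1007.24 + 405.22 + 515.26 = 2116.15
Primary income: -632.78 + 303.90 = -328.88
Secondary income: 326.83 - 361.78 = -34.95
Current account = 2116.15 + (-328.88) + (-34.95) = 1752.32
(Excluded from the current account — financial account: borrowing by resident firms from foreign banks 412.53, new loans extended by domestic banks to foreign borrowers 492.48, foreign purchases of equities on the domestic stock exchange 1081.27; capital account: acquisition of foreign patents and trademarks (non-produced assets) 121.09.)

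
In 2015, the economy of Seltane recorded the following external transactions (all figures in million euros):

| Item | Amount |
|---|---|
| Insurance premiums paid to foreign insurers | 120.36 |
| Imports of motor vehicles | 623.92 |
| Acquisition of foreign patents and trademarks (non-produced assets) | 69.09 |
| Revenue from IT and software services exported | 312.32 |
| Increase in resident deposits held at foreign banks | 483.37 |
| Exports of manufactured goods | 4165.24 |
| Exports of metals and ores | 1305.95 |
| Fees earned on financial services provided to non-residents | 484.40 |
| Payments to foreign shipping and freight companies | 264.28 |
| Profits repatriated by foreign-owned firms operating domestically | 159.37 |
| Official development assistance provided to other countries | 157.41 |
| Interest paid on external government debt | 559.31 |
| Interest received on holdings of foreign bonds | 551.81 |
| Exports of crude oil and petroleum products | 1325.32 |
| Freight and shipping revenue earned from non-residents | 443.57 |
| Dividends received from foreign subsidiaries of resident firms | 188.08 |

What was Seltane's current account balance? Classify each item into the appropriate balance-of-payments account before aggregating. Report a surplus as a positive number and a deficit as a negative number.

6892.04

Goods: 1325.32 - 623.92 + 1305.95 + 4165.24 = 6172.59
Services: -264.28 + 484.40 + 312.32 - 120.36 + 443.57 = 855.65
Primary income: 188.08 - 559.31 + 551.81 - 159.37 = 21.21
Secondary income: -157.41
Current account = 6172.59 + 855.65 + 21.21 + (-157.41) = 6892.04
(Excluded from the current account — capital account: acquisition of foreign patents and trademarks (non-produced assets) 69.09; financial account: increase in resident deposits held at foreign banks 483.37.)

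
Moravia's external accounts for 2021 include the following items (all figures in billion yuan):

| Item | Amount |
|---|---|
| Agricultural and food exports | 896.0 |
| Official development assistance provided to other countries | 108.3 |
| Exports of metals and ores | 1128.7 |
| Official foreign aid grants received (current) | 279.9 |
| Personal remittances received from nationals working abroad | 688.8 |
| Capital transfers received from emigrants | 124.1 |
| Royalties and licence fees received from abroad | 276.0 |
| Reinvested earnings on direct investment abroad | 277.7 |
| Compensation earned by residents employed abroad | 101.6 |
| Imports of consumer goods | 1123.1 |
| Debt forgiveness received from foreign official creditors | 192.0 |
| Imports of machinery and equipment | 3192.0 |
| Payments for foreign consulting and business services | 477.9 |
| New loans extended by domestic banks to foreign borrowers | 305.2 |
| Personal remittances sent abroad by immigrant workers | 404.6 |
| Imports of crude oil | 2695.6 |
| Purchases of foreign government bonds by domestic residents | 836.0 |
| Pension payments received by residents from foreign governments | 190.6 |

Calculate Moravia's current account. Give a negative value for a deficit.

Goods: -1123.1 - 2695.6 + 1128.7 + 896.0 - 3192.0 = -4986.0
Services: 276.0 - 477.9 = -201.9
Primary income: 101.6 + 277.7 = 379.3
Secondary income: -108.3 + 190.6 + 279.9 - 404.6 + 688.8 = 646.4
Current account = (-4986.0) + (-201.9) + 379.3 + 646.4 = -4162.2
(Excluded from the current account — capital account: capital transfers received from emigrants 124.1, debt forgiveness received from foreign official creditors 192.0; financial account: new loans extended by domestic banks to foreign borrowers 305.2, purchases of foreign government bonds by domestic residents 836.0.)

-4162.2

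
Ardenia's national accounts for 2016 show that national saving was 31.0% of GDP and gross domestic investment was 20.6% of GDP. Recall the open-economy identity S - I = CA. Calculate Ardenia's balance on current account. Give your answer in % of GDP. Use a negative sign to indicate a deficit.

10.4

CA = S - I = 31.0 - 20.6 = 10.4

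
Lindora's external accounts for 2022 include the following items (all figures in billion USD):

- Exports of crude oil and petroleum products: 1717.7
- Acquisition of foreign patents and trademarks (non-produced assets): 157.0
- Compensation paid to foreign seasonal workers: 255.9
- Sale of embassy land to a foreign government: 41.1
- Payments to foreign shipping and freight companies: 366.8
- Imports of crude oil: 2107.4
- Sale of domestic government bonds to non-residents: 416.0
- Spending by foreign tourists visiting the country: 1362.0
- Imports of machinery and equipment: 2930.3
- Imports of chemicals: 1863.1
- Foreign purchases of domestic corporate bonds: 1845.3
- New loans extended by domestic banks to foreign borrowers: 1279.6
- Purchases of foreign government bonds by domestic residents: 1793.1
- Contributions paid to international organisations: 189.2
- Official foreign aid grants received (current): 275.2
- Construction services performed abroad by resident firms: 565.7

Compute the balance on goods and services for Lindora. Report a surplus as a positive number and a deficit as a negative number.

Goods: 1717.7 - 1863.1 - 2107.4 - 2930.3 = -5183.1
Services: -366.8 + 565.7 + 1362.0 = 1560.9
Trade balance = -5183.1 + 1560.9 = -3622.2
(Excluded from the trade balance — capital account: acquisition of foreign patents and trademarks (non-produced assets) 157.0, sale of embassy land to a foreign government 41.1; primary income: compensation paid to foreign seasonal workers 255.9; financial account: sale of domestic government bonds to non-residents 416.0, foreign purchases of domestic corporate bonds 1845.3, new loans extended by domestic banks to foreign borrowers 1279.6, purchases of foreign government bonds by domestic residents 1793.1; secondary income: contributions paid to international organisations 189.2, official foreign aid grants received (current) 275.2.)

-3622.2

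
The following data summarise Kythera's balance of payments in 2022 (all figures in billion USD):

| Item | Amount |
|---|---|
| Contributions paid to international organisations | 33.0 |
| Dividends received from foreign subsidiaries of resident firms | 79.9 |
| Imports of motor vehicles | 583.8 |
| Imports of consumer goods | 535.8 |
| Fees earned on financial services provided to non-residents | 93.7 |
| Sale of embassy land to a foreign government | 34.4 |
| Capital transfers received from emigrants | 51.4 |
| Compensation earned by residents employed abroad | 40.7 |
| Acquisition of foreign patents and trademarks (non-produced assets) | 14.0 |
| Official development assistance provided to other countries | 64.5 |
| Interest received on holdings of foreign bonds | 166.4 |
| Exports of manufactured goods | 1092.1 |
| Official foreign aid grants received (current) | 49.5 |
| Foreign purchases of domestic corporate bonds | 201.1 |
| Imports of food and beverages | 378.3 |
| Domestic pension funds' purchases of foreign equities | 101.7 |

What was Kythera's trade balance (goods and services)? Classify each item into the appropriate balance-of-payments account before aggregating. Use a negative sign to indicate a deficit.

-312.1

Goods: 1092.1 - 535.8 - 583.8 - 378.3 = -405.8
Services: 93.7
Trade balance = -405.8 + 93.7 = -312.1
(Excluded from the trade balance — secondary income: contributions paid to international organisations 33.0, official development assistance provided to other countries 64.5, official foreign aid grants received (current) 49.5; primary income: dividends received from foreign subsidiaries of resident firms 79.9, compensation earned by residents employed abroad 40.7, interest received on holdings of foreign bonds 166.4; capital account: sale of embassy land to a foreign government 34.4, capital transfers received from emigrants 51.4, acquisition of foreign patents and trademarks (non-produced assets) 14.0; financial account: foreign purchases of domestic corporate bonds 201.1, domestic pension funds' purchases of foreign equities 101.7.)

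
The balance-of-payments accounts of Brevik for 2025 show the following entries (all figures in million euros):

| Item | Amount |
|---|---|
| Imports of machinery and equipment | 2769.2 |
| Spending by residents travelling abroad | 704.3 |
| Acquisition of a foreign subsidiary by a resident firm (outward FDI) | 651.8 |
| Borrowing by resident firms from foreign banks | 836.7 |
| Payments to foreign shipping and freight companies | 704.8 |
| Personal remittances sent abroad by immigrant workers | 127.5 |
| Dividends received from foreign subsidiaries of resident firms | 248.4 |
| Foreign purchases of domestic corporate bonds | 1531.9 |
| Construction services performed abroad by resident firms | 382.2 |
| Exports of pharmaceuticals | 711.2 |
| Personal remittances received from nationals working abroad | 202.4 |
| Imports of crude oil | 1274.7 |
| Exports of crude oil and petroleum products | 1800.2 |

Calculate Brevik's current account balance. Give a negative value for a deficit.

-2236.1

Goods: 1800.2 + 711.2 - 2769.2 - 1274.7 = -1532.5
Services: -704.8 - 704.3 + 382.2 = -1026.9
Primary income: 248.4
Secondary income: -127.5 + 202.4 = 74.9
Current account = (-1532.5) + (-1026.9) + 248.4 + 74.9 = -2236.1
(Excluded from the current account — financial account: acquisition of a foreign subsidiary by a resident firm (outward FDI) 651.8, borrowing by resident firms from foreign banks 836.7, foreign purchases of domestic corporate bonds 1531.9.)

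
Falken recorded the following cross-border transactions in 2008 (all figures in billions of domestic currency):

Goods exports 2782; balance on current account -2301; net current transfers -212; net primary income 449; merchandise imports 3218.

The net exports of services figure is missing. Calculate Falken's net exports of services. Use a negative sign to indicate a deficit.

-2102

Current account = goods balance + services balance + net primary income + net secondary income
Sum of the known components = -199
Net exports of services = CA - (known components) = -2301 - (-199) = -2102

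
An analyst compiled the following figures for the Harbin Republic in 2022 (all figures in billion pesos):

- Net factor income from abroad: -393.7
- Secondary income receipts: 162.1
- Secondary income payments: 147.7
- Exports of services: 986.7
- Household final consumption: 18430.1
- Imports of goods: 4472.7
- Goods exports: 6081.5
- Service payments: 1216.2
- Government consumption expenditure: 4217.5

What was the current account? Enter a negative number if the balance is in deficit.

Goods balance = 6081.5 - 4472.7 = 1608.8
Services balance = 986.7 - 1216.2 = -229.5
Trade balance (goods + services) = 1608.8 + (-229.5) = 1379.3
Net primary income = -393.7
Net secondary income = 162.1 - 147.7 = 14.4
Current account = 1379.3 + (-393.7) + 14.4 = 1000.0

1000.0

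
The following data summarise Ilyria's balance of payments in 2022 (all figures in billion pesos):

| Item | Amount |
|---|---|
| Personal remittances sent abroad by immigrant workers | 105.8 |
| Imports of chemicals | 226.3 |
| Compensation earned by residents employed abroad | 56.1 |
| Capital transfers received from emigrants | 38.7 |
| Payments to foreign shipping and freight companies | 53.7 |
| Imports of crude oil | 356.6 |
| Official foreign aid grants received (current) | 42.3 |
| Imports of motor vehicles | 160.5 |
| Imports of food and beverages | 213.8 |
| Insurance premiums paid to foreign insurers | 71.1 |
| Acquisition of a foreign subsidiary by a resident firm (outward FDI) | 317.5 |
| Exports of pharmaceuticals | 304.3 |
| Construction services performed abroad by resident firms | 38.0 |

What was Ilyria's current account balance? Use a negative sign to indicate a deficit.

Goods: -213.8 - 226.3 - 160.5 + 304.3 - 356.6 = -652.9
Services: -71.1 - 53.7 + 38.0 = -86.8
Primary income: 56.1
Secondary income: 42.3 - 105.8 = -63.5
Current account = (-652.9) + (-86.8) + 56.1 + (-63.5) = -747.1
(Excluded from the current account — capital account: capital transfers received from emigrants 38.7; financial account: acquisition of a foreign subsidiary by a resident firm (outward FDI) 317.5.)

-747.1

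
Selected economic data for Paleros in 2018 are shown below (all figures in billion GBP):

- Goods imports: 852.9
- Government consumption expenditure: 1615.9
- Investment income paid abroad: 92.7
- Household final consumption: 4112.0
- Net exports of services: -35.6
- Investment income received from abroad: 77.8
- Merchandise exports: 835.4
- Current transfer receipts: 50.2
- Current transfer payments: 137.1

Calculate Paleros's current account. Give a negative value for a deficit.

Goods balance = 835.4 - 852.9 = -17.5
Services balance = -35.6
Trade balance (goods + services) = -17.5 + (-35.6) = -53.1
Net primary income = 77.8 - 92.7 = -14.9
Net secondary income = 50.2 - 137.1 = -86.9
Current account = -53.1 + (-14.9) + (-86.9) = -154.9

-154.9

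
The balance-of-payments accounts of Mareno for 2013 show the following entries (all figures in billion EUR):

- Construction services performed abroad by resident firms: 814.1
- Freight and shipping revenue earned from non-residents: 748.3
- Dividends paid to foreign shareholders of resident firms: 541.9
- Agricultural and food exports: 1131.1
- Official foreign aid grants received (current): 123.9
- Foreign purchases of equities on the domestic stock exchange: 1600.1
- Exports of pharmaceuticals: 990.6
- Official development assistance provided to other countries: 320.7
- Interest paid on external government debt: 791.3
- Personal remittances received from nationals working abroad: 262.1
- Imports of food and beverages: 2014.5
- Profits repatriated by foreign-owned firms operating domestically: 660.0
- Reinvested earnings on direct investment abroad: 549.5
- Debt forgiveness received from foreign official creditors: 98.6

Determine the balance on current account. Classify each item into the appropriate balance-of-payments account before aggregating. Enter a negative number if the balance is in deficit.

Goods: 990.6 - 2014.5 + 1131.1 = 107.2
Services: 814.1 + 748.3 = 1562.4
Primary income: -791.3 - 541.9 + 549.5 - 660.0 = -1443.7
Secondary income: 123.9 + 262.1 - 320.7 = 65.3
Current account = 107.2 + 1562.4 + (-1443.7) + 65.3 = 291.2
(Excluded from the current account — financial account: foreign purchases of equities on the domestic stock exchange 1600.1; capital account: debt forgiveness received from foreign official creditors 98.6.)

291.2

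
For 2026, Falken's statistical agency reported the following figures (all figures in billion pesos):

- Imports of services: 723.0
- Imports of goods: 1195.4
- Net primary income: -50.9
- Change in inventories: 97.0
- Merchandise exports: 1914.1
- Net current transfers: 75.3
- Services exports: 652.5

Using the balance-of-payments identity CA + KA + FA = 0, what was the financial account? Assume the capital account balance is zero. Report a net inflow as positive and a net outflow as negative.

-672.6

Goods balance = 1914.1 - 1195.4 = 718.7
Services balance = 652.5 - 723.0 = -70.5
Trade balance (goods + services) = 718.7 + (-70.5) = 648.2
Net primary income = -50.9
Net secondary income = 75.3
Current account = 648.2 + (-50.9) + 75.3 = 672.6
Financial account = -(672.6) = -672.6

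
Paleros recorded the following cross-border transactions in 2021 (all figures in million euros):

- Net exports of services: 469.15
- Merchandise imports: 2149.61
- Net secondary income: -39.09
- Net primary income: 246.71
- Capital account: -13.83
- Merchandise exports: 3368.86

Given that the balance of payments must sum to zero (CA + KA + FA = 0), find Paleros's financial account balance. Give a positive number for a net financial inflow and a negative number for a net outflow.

Goods balance = 3368.86 - 2149.61 = 1219.25
Services balance = 469.15
Trade balance (goods + services) = 1219.25 + 469.15 = 1688.40
Net primary income = 246.71
Net secondary income = -39.09
Current account = 1688.40 + 246.71 + (-39.09) = 1896.02
Financial account = -(1896.02 + (-13.83)) = -1882.19

-1882.19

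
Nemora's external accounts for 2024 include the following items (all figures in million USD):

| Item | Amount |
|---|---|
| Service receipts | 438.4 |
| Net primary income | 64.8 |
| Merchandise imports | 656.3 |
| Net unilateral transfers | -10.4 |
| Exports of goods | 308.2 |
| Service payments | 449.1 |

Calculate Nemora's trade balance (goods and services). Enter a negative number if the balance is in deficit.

Goods balance = 308.2 - 656.3 = -348.1
Services balance = 438.4 - 449.1 = -10.7
Trade balance (goods + services) = -348.1 + (-10.7) = -358.8

-358.8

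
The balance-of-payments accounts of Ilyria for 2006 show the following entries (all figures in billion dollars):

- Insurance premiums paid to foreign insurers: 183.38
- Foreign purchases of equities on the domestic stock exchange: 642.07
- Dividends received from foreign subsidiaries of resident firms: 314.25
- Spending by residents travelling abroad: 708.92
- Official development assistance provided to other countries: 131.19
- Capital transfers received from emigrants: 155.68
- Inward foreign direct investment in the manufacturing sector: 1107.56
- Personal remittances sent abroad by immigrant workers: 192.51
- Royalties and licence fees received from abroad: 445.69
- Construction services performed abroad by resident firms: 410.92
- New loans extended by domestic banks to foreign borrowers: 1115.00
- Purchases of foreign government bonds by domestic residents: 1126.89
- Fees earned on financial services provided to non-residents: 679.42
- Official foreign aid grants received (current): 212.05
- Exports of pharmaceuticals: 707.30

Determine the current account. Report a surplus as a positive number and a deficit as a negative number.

Goods: 707.30
Services: -708.92 + 445.69 + 679.42 + 410.92 - 183.38 = 643.73
Primary income: 314.25
Secondary income: -192.51 + 212.05 - 131.19 = -111.65
Current account = 707.30 + 643.73 + 314.25 + (-111.65) = 1553.63
(Excluded from the current account — financial account: foreign purchases of equities on the domestic stock exchange 642.07, inward foreign direct investment in the manufacturing sector 1107.56, new loans extended by domestic banks to foreign borrowers 1115.00, purchases of foreign government bonds by domestic residents 1126.89; capital account: capital transfers received from emigrants 155.68.)

1553.63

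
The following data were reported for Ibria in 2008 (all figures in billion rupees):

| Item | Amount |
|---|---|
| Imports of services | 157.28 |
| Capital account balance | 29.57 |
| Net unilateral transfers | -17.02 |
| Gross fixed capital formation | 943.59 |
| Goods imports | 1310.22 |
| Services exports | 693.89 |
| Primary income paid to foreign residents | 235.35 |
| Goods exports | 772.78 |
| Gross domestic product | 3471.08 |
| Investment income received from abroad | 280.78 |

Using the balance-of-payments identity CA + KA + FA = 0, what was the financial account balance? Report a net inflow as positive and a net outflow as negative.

-57.15

Goods balance = 772.78 - 1310.22 = -537.44
Services balance = 693.89 - 157.28 = 536.61
Trade balance (goods + services) = -537.44 + 536.61 = -0.83
Net primary income = 280.78 - 235.35 = 45.43
Net secondary income = -17.02
Current account = -0.83 + 45.43 + (-17.02) = 27.58
Financial account = -(27.58 + 29.57) = -57.15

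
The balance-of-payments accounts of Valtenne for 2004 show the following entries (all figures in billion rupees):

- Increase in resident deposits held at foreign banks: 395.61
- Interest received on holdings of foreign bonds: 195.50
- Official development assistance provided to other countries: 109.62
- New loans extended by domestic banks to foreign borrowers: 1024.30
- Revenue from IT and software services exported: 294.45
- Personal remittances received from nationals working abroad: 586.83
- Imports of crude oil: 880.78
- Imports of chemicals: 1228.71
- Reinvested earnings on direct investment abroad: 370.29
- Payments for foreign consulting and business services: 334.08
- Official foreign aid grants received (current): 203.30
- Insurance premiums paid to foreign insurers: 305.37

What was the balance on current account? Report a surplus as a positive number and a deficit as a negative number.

-1208.19

Goods: -880.78 - 1228.71 = -2109.49
Services: -305.37 - 334.08 + 294.45 = -345.00
Primary income: 195.50 + 370.29 = 565.79
Secondary income: -109.62 + 586.83 + 203.30 = 680.51
Current account = (-2109.49) + (-345.00) + 565.79 + 680.51 = -1208.19
(Excluded from the current account — financial account: increase in resident deposits held at foreign banks 395.61, new loans extended by domestic banks to foreign borrowers 1024.30.)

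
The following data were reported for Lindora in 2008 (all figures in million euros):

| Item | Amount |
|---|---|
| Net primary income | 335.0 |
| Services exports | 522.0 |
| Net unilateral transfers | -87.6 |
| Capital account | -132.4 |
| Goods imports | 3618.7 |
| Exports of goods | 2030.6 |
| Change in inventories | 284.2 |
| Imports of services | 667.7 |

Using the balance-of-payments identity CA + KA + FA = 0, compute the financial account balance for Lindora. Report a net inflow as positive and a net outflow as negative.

1618.8

Goods balance = 2030.6 - 3618.7 = -1588.1
Services balance = 522.0 - 667.7 = -145.7
Trade balance (goods + services) = -1588.1 + (-145.7) = -1733.8
Net primary income = 335.0
Net secondary income = -87.6
Current account = -1733.8 + 335.0 + (-87.6) = -1486.4
Financial account = -(-1486.4 + (-132.4)) = 1618.8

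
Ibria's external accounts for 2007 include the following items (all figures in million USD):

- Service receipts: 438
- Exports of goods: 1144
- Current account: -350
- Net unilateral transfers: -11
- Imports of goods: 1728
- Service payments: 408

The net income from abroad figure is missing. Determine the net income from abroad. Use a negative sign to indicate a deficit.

215

Current account = goods balance + services balance + net primary income + net secondary income
Sum of the known components = -565
Net income from abroad = CA - (known components) = -350 - (-565) = 215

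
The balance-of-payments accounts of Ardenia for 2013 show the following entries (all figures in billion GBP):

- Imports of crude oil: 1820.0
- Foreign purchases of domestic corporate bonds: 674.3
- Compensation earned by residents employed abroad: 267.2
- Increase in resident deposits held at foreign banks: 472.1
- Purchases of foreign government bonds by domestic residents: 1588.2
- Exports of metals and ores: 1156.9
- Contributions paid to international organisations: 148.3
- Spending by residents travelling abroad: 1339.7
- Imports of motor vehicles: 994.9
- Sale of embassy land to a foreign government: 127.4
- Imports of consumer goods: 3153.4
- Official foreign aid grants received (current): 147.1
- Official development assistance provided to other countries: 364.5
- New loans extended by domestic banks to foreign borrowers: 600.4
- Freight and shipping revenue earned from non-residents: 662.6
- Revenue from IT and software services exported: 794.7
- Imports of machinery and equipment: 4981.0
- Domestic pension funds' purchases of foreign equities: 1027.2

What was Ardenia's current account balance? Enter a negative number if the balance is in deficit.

-9773.3

Goods: 1156.9 - 4981.0 - 994.9 - 1820.0 - 3153.4 = -9792.4
Services: 662.6 + 794.7 - 1339.7 = 117.6
Primary income: 267.2
Secondary income: 147.1 - 364.5 - 148.3 = -365.7
Current account = (-9792.4) + 117.6 + 267.2 + (-365.7) = -9773.3
(Excluded from the current account — financial account: foreign purchases of domestic corporate bonds 674.3, increase in resident deposits held at foreign banks 472.1, purchases of foreign government bonds by domestic residents 1588.2, new loans extended by domestic banks to foreign borrowers 600.4, domestic pension funds' purchases of foreign equities 1027.2; capital account: sale of embassy land to a foreign government 127.4.)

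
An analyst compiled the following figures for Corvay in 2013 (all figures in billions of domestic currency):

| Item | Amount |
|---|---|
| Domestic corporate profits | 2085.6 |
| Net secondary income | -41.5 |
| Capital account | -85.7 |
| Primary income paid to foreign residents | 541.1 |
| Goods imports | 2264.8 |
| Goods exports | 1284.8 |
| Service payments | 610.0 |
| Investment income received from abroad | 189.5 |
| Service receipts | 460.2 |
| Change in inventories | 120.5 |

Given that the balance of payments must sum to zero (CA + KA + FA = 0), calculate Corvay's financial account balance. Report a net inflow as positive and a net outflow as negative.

Goods balance = 1284.8 - 2264.8 = -980.0
Services balance = 460.2 - 610.0 = -149.8
Trade balance (goods + services) = -980.0 + (-149.8) = -1129.8
Net primary income = 189.5 - 541.1 = -351.6
Net secondary income = -41.5
Current account = -1129.8 + (-351.6) + (-41.5) = -1522.9
Financial account = -(-1522.9 + (-85.7)) = 1608.6

1608.6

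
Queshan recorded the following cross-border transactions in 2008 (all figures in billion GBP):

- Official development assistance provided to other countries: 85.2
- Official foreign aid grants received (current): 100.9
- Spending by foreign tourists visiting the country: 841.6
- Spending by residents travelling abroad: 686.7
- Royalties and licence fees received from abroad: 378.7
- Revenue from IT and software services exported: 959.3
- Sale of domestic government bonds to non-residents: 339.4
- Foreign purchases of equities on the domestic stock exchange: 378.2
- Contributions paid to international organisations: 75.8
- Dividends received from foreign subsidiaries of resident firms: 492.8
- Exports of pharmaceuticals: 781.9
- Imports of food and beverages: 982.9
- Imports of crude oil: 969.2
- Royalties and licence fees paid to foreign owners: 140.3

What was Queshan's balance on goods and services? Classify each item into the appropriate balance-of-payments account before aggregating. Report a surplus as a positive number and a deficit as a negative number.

Goods: -982.9 - 969.2 + 781.9 = -1170.2
Services: 959.3 + 841.6 - 686.7 + 378.7 - 140.3 = 1352.6
Trade balance = -1170.2 + 1352.6 = 182.4
(Excluded from the trade balance — secondary income: official development assistance provided to other countries 85.2, official foreign aid grants received (current) 100.9, contributions paid to international organisations 75.8; financial account: sale of domestic government bonds to non-residents 339.4, foreign purchases of equities on the domestic stock exchange 378.2; primary income: dividends received from foreign subsidiaries of resident firms 492.8.)

182.4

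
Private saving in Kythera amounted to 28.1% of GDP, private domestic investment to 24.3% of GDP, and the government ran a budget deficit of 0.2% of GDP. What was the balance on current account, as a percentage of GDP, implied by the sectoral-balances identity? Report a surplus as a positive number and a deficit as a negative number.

3.6

By the sectoral-balances identity, CA = (S_private - I) + (T - G).
Private balance = 28.1 - 24.3 = 3.8
Government balance (T - G) = -0.2
CA = 3.8 + (-0.2) = 3.6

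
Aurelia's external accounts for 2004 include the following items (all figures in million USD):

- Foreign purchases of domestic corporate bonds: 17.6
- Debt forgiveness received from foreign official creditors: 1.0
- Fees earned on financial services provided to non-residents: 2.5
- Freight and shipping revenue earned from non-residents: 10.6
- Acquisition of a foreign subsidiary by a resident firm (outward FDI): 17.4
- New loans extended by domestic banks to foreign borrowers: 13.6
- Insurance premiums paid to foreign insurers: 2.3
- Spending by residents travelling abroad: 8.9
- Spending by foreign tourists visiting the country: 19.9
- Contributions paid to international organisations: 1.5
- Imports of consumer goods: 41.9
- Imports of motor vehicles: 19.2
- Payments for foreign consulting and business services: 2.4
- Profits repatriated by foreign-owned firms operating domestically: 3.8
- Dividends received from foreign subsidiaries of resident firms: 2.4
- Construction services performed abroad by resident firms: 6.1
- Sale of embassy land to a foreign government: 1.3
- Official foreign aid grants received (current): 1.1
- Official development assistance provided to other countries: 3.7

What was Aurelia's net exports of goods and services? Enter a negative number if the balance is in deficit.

Goods: -41.9 - 19.2 = -61.1
Services: 19.9 + 6.1 + 2.5 + 10.6 - 2.3 - 8.9 - 2.4 = 25.5
Trade balance = -61.1 + 25.5 = -35.6
(Excluded from the trade balance — financial account: foreign purchases of domestic corporate bonds 17.6, acquisition of a foreign subsidiary by a resident firm (outward FDI) 17.4, new loans extended by domestic banks to foreign borrowers 13.6; capital account: debt forgiveness received from foreign official creditors 1.0, sale of embassy land to a foreign government 1.3; secondary income: contributions paid to international organisations 1.5, official foreign aid grants received (current) 1.1, official development assistance provided to other countries 3.7; primary income: profits repatriated by foreign-owned firms operating domestically 3.8, dividends received from foreign subsidiaries of resident firms 2.4.)

-35.6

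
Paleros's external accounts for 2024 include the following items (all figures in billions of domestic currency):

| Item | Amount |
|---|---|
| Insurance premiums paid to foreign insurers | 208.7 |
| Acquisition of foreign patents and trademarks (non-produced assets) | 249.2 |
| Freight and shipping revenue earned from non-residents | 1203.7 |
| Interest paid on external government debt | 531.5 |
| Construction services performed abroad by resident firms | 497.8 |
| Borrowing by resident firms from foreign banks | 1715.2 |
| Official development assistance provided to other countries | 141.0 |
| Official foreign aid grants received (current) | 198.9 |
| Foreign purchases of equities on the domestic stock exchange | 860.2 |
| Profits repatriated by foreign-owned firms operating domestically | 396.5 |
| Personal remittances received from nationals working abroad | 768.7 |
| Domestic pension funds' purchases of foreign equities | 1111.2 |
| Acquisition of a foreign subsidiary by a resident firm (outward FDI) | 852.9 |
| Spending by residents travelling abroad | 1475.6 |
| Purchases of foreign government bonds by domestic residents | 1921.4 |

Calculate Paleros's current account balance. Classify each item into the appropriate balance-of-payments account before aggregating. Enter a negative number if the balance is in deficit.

Services: 1203.7 - 1475.6 + 497.8 - 208.7 = 17.2
Primary income: -396.5 - 531.5 = -928.0
Secondary income: 768.7 + 198.9 - 141.0 = 826.6
Current account = 17.2 + (-928.0) + 826.6 = -84.2
(Excluded from the current account — capital account: acquisition of foreign patents and trademarks (non-produced assets) 249.2; financial account: borrowing by resident firms from foreign banks 1715.2, foreign purchases of equities on the domestic stock exchange 860.2, domestic pension funds' purchases of foreign equities 1111.2, acquisition of a foreign subsidiary by a resident firm (outward FDI) 852.9, purchases of foreign government bonds by domestic residents 1921.4.)

-84.2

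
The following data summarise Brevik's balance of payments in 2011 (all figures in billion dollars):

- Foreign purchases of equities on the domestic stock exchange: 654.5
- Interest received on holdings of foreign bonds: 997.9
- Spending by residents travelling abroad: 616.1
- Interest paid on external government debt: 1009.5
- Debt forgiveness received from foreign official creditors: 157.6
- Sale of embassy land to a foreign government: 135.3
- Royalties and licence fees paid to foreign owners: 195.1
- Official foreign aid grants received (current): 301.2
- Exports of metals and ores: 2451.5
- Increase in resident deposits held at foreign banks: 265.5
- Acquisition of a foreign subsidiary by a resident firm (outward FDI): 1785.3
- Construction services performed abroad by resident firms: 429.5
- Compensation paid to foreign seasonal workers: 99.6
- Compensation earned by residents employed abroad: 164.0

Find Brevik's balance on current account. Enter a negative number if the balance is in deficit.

2423.8

Goods: 2451.5
Services: -195.1 - 616.1 + 429.5 = -381.7
Primary income: -99.6 + 997.9 - 1009.5 + 164.0 = 52.8
Secondary income: 301.2
Current account = 2451.5 + (-381.7) + 52.8 + 301.2 = 2423.8
(Excluded from the current account — financial account: foreign purchases of equities on the domestic stock exchange 654.5, increase in resident deposits held at foreign banks 265.5, acquisition of a foreign subsidiary by a resident firm (outward FDI) 1785.3; capital account: debt forgiveness received from foreign official creditors 157.6, sale of embassy land to a foreign government 135.3.)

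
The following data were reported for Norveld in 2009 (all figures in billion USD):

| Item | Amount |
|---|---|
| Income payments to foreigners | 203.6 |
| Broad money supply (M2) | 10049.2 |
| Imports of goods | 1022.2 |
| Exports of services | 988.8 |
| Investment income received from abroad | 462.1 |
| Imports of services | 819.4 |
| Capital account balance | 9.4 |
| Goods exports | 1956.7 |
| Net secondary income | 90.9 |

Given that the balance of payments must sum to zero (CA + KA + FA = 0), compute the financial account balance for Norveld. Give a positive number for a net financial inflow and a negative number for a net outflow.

Goods balance = 1956.7 - 1022.2 = 934.5
Services balance = 988.8 - 819.4 = 169.4
Trade balance (goods + services) = 934.5 + 169.4 = 1103.9
Net primary income = 462.1 - 203.6 = 258.5
Net secondary income = 90.9
Current account = 1103.9 + 258.5 + 90.9 = 1453.3
Financial account = -(1453.3 + 9.4) = -1462.7

-1462.7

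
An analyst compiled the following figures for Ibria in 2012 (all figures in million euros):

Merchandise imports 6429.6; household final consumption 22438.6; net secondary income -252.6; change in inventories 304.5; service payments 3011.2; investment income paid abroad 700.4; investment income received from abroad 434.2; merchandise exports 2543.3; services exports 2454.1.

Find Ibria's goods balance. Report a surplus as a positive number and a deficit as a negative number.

Goods balance = 2543.3 - 6429.6 = -3886.3

-3886.3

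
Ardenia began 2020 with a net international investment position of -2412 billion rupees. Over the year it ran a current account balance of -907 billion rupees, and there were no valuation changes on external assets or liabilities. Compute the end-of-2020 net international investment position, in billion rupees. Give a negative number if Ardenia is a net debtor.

With no valuation effects, change in NIIP = current account = -907
End-of-year NIIP = -2412 + (-907) = -3319

-3319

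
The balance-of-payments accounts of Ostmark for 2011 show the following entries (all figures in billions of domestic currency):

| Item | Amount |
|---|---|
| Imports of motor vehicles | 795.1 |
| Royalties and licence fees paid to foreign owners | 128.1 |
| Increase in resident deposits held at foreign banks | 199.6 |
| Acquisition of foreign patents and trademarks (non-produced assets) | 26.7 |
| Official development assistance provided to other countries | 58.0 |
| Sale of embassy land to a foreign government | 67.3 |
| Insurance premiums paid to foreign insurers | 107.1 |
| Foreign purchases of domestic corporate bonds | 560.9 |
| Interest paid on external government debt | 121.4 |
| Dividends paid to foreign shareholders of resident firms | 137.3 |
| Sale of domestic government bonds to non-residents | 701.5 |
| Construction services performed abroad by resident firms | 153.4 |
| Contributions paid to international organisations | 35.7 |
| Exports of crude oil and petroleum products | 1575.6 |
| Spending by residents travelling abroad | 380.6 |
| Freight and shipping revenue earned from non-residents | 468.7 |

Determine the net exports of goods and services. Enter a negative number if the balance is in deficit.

786.8

Goods: 1575.6 - 795.1 = 780.5
Services: 468.7 + 153.4 - 128.1 - 107.1 - 380.6 = 6.3
Trade balance = 780.5 + 6.3 = 786.8
(Excluded from the trade balance — financial account: increase in resident deposits held at foreign banks 199.6, foreign purchases of domestic corporate bonds 560.9, sale of domestic government bonds to non-residents 701.5; capital account: acquisition of foreign patents and trademarks (non-produced assets) 26.7, sale of embassy land to a foreign government 67.3; secondary income: official development assistance provided to other countries 58.0, contributions paid to international organisations 35.7; primary income: interest paid on external government debt 121.4, dividends paid to foreign shareholders of resident firms 137.3.)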